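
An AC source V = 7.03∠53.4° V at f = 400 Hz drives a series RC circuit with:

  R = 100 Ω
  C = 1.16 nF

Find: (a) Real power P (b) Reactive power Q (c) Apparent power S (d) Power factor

Step 1 — Angular frequency: ω = 2π·f = 2π·400 = 2513 rad/s.
Step 2 — Component impedances:
  R: Z = R = 100 Ω
  C: Z = 1/(jωC) = -j/(ω·C) = 0 - j3.43e+05 Ω
Step 3 — Series combination: Z_total = R + C = 100 - j3.43e+05 Ω = 3.43e+05∠-90.0° Ω.
Step 4 — Source phasor: V = 7.03∠53.4° V = 4.191 + j5.644 V.
Step 5 — Current: I = V / Z = -1.645e-05 + j1.222e-05 A = 2.05e-05∠143.4° A.
Step 6 — Complex power: S = V·I* = 4.201e-08 - j0.0001441 VA.
Step 7 — Real power: P = Re(S) = 4.201e-08 W.
Step 8 — Reactive power: Q = Im(S) = -0.0001441 VAR.
Step 9 — Apparent power: |S| = 0.0001441 VA.
Step 10 — Power factor: PF = P/|S| = 0.0002915 (leading).

(a) P = 4.201e-08 W  (b) Q = -0.0001441 VAR  (c) S = 0.0001441 VA  (d) PF = 0.0002915 (leading)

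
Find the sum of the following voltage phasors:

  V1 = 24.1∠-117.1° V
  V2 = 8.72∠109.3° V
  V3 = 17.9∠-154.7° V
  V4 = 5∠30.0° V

Step 1 — Convert each phasor to rectangular form:
  V1 = 24.1·(cos(-117.1°) + j·sin(-117.1°)) = -10.98 - j21.45 V
  V2 = 8.72·(cos(109.3°) + j·sin(109.3°)) = -2.882 + j8.23 V
  V3 = 17.9·(cos(-154.7°) + j·sin(-154.7°)) = -16.18 - j7.65 V
  V4 = 5·(cos(30.0°) + j·sin(30.0°)) = 4.33 + j2.5 V
Step 2 — Sum components: V_total = -25.71 - j18.37 V.
Step 3 — Convert to polar: |V_total| = 31.6 V, ∠V_total = -144.5°.

V_total = 31.6∠-144.5° V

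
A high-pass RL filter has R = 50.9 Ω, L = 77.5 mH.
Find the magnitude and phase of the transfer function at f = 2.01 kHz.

Step 1 — Angular frequency: ω = 2π·2010 = 1.263e+04 rad/s.
Step 2 — Transfer function: H(jω) = jωL/(R + jωL).
Step 3 — Numerator jωL = j·978.8; denominator R + jωL = 50.9 + j978.8.
Step 4 — H = 0.9973 + j0.05186.
Step 5 — Magnitude: |H| = 0.9987 (-0.0 dB); phase: φ = 3.0°.

|H| = 0.9987 (-0.0 dB), φ = 3.0°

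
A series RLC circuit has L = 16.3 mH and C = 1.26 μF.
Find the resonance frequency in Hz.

Step 1 — Resonance condition Im(Z)=0 gives ω₀ = 1/√(LC).
Step 2 — ω₀ = 1/√(0.0163·1.26e-06) = 6978 rad/s.
Step 3 — f₀ = ω₀/(2π) = 1111 Hz.

f₀ = 1111 Hz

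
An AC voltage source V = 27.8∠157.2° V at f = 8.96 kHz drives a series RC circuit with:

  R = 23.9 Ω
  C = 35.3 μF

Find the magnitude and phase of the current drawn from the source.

Step 1 — Angular frequency: ω = 2π·f = 2π·8960 = 5.63e+04 rad/s.
Step 2 — Component impedances:
  R: Z = R = 23.9 Ω
  C: Z = 1/(jωC) = -j/(ω·C) = 0 - j0.5032 Ω
Step 3 — Series combination: Z_total = R + C = 23.9 - j0.5032 Ω = 23.91∠-1.2° Ω.
Step 4 — Source phasor: V = 27.8∠157.2° V = -25.63 + j10.77 V.
Step 5 — Ohm's law: I = V / Z_total = (-25.63 + j10.77) / (23.9 - j0.5032) = -1.081 + j0.428 A.
Step 6 — Convert to polar: |I| = 1.163 A, ∠I = 158.4°.

I = 1.163∠158.4° A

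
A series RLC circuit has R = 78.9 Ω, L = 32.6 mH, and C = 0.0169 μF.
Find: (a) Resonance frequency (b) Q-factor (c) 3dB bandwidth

Step 1 — Resonance: ω₀ = 1/√(LC) = 1/√(0.0326·1.69e-08) = 4.26e+04 rad/s.
Step 2 — f₀ = ω₀/(2π) = 6781 Hz.
Step 3 — Series Q: Q = ω₀L/R = 4.26e+04·0.0326/78.9 = 17.6.
Step 4 — Bandwidth: Δω = ω₀/Q = 2420 rad/s; BW = Δω/(2π) = 385.2 Hz.

(a) f₀ = 6781 Hz  (b) Q = 17.6  (c) BW = 385.2 Hz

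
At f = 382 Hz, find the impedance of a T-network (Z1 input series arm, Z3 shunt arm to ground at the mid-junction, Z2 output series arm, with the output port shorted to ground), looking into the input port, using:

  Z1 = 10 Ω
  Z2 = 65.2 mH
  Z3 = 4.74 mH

Step 1 — Angular frequency: ω = 2π·f = 2π·382 = 2400 rad/s.
Step 2 — Component impedances:
  Z1: Z = R = 10 Ω
  Z2: Z = jωL = j·2400·0.0652 = 0 + j156.5 Ω
  Z3: Z = jωL = j·2400·0.00474 = 0 + j11.38 Ω
Step 3 — With the output port shorted to ground, the output series arm Z2 runs from the junction to ground; the shunt arm Z3 also runs from the junction to ground. They appear in parallel: Z3 || Z2 = 0 + j10.61 Ω.
Step 4 — Series with input arm Z1: Z_in = Z1 + (Z3 || Z2) = 10 + j10.61 Ω = 14.58∠46.7° Ω.

Z = 10 + j10.61 Ω = 14.58∠46.7° Ω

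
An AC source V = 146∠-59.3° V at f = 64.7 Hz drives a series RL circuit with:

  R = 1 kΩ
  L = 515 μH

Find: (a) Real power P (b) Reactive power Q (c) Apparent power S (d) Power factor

Step 1 — Angular frequency: ω = 2π·f = 2π·64.7 = 406.5 rad/s.
Step 2 — Component impedances:
  R: Z = R = 1000 Ω
  L: Z = jωL = j·406.5·0.000515 = 0 + j0.2094 Ω
Step 3 — Series combination: Z_total = R + L = 1000 + j0.2094 Ω = 1000∠0.0° Ω.
Step 4 — Source phasor: V = 146∠-59.3° V = 74.54 - j125.5 V.
Step 5 — Current: I = V / Z = 0.07451 - j0.1256 A = 0.146∠-59.3° A.
Step 6 — Complex power: S = V·I* = 21.32 + j0.004463 VA.
Step 7 — Real power: P = Re(S) = 21.32 W.
Step 8 — Reactive power: Q = Im(S) = 0.004463 VAR.
Step 9 — Apparent power: |S| = 21.32 VA.
Step 10 — Power factor: PF = P/|S| = 1 (lagging).

(a) P = 21.32 W  (b) Q = 0.004463 VAR  (c) S = 21.32 VA  (d) PF = 1 (lagging)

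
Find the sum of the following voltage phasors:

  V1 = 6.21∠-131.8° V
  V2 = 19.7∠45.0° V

Step 1 — Convert each phasor to rectangular form:
  V1 = 6.21·(cos(-131.8°) + j·sin(-131.8°)) = -4.139 - j4.629 V
  V2 = 19.7·(cos(45.0°) + j·sin(45.0°)) = 13.93 + j13.93 V
Step 2 — Sum components: V_total = 9.791 + j9.301 V.
Step 3 — Convert to polar: |V_total| = 13.5 V, ∠V_total = 43.5°.

V_total = 13.5∠43.5° V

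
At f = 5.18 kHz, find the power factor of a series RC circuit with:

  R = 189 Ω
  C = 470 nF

Step 1 — Angular frequency: ω = 2π·f = 2π·5180 = 3.255e+04 rad/s.
Step 2 — Component impedances:
  R: Z = R = 189 Ω
  C: Z = 1/(jωC) = -j/(ω·C) = 0 - j65.37 Ω
Step 3 — Series combination: Z_total = R + C = 189 - j65.37 Ω = 200∠-19.1° Ω.
Step 4 — Power factor: PF = cos(φ) = Re(Z)/|Z| = 189/199.986 = 0.9451.
Step 5 — Type: Im(Z) = -65.37 ⇒ leading (phase φ = -19.1°).

PF = 0.9451 (leading, φ = -19.1°)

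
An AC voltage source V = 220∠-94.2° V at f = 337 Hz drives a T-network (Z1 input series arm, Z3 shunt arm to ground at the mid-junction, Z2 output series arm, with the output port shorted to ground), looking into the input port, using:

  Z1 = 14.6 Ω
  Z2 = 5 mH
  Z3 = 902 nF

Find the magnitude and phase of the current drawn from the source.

Step 1 — Angular frequency: ω = 2π·f = 2π·337 = 2117 rad/s.
Step 2 — Component impedances:
  Z1: Z = R = 14.6 Ω
  Z2: Z = jωL = j·2117·0.005 = 0 + j10.59 Ω
  Z3: Z = 1/(jωC) = -j/(ω·C) = 0 - j523.6 Ω
Step 3 — With the output port shorted to ground, the output series arm Z2 runs from the junction to ground; the shunt arm Z3 also runs from the junction to ground. They appear in parallel: Z3 || Z2 = 0 + j10.81 Ω.
Step 4 — Series with input arm Z1: Z_in = Z1 + (Z3 || Z2) = 14.6 + j10.81 Ω = 18.16∠36.5° Ω.
Step 5 — Source phasor: V = 220∠-94.2° V = -16.11 - j219.4 V.
Step 6 — Ohm's law: I = V / Z_total = (-16.11 - j219.4) / (14.6 + j10.81) = -7.899 - j9.182 A.
Step 7 — Convert to polar: |I| = 12.11 A, ∠I = -130.7°.

I = 12.11∠-130.7° A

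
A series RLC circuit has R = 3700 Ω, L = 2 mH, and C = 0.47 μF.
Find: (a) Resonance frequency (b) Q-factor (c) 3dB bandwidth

Step 1 — Resonance: ω₀ = 1/√(LC) = 1/√(0.002·4.7e-07) = 3.262e+04 rad/s.
Step 2 — f₀ = ω₀/(2π) = 5191 Hz.
Step 3 — Series Q: Q = ω₀L/R = 3.262e+04·0.002/3700 = 0.01763.
Step 4 — Bandwidth: Δω = ω₀/Q = 1.85e+06 rad/s; BW = Δω/(2π) = 2.944e+05 Hz.

(a) f₀ = 5191 Hz  (b) Q = 0.01763  (c) BW = 2.944e+05 Hz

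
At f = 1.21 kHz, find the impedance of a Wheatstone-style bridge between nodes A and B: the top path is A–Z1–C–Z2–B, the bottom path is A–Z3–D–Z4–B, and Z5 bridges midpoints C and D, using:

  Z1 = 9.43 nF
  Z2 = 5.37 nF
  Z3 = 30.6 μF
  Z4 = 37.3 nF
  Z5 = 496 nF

Step 1 — Angular frequency: ω = 2π·f = 2π·1210 = 7603 rad/s.
Step 2 — Component impedances:
  Z1: Z = 1/(jωC) = -j/(ω·C) = 0 - j1.395e+04 Ω
  Z2: Z = 1/(jωC) = -j/(ω·C) = 0 - j2.449e+04 Ω
  Z3: Z = 1/(jωC) = -j/(ω·C) = 0 - j4.298 Ω
  Z4: Z = 1/(jωC) = -j/(ω·C) = 0 - j3526 Ω
  Z5: Z = 1/(jωC) = -j/(ω·C) = 0 - j265.2 Ω
Step 3 — Bridge requires nodal analysis (the Z5 bridge couples midpoints C and D, so the two paths cannot be reduced to a simple series/parallel combination). Setting node B to ground and injecting 1 A at node A, the 3-node admittance system at A, C, D solves to V_A = Z_AB = 0 - j3091 Ω = 3091∠-90.0° Ω.

Z = 0 - j3091 Ω = 3091∠-90.0° Ω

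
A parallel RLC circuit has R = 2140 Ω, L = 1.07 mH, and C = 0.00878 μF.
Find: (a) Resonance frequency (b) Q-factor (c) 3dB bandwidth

Step 1 — Resonance: ω₀ = 1/√(LC) = 1/√(0.00107·8.78e-09) = 3.263e+05 rad/s.
Step 2 — f₀ = ω₀/(2π) = 5.193e+04 Hz.
Step 3 — Parallel Q: Q = R/(ω₀L) = 2140/(3.263e+05·0.00107) = 6.13.
Step 4 — Bandwidth: Δω = ω₀/Q = 5.322e+04 rad/s; BW = Δω/(2π) = 8471 Hz.

(a) f₀ = 5.193e+04 Hz  (b) Q = 6.13  (c) BW = 8471 Hz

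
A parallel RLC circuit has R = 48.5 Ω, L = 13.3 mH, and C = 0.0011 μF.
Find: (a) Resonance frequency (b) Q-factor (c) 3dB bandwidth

Step 1 — Resonance: ω₀ = 1/√(LC) = 1/√(0.0133·1.1e-09) = 2.614e+05 rad/s.
Step 2 — f₀ = ω₀/(2π) = 4.161e+04 Hz.
Step 3 — Parallel Q: Q = R/(ω₀L) = 48.5/(2.614e+05·0.0133) = 0.01395.
Step 4 — Bandwidth: Δω = ω₀/Q = 1.874e+07 rad/s; BW = Δω/(2π) = 2.983e+06 Hz.

(a) f₀ = 4.161e+04 Hz  (b) Q = 0.01395  (c) BW = 2.983e+06 Hz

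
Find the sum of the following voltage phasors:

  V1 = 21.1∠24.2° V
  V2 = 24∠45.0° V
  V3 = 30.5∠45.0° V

Step 1 — Convert each phasor to rectangular form:
  V1 = 21.1·(cos(24.2°) + j·sin(24.2°)) = 19.25 + j8.649 V
  V2 = 24·(cos(45.0°) + j·sin(45.0°)) = 16.97 + j16.97 V
  V3 = 30.5·(cos(45.0°) + j·sin(45.0°)) = 21.57 + j21.57 V
Step 2 — Sum components: V_total = 57.78 + j47.19 V.
Step 3 — Convert to polar: |V_total| = 74.6 V, ∠V_total = 39.2°.

V_total = 74.6∠39.2° V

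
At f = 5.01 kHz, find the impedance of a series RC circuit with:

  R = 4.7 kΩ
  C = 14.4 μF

Step 1 — Angular frequency: ω = 2π·f = 2π·5010 = 3.148e+04 rad/s.
Step 2 — Component impedances:
  R: Z = R = 4700 Ω
  C: Z = 1/(jωC) = -j/(ω·C) = 0 - j2.206 Ω
Step 3 — Series combination: Z_total = R + C = 4700 - j2.206 Ω = 4700∠-0.0° Ω.

Z = 4700 - j2.206 Ω = 4700∠-0.0° Ω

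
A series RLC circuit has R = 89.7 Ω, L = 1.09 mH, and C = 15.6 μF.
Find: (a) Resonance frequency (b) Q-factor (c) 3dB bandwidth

Step 1 — Resonance condition Im(Z)=0 gives ω₀ = 1/√(LC).
Step 2 — ω₀ = 1/√(0.00109·1.56e-05) = 7669 rad/s.
Step 3 — f₀ = ω₀/(2π) = 1221 Hz.
Step 4 — Series Q: Q = ω₀L/R = 7669·0.00109/89.7 = 0.09319.
Step 5 — 3dB bandwidth: Δω = ω₀/Q = 8.229e+04 rad/s; BW = Δω/(2π) = 1.31e+04 Hz.

(a) f₀ = 1221 Hz  (b) Q = 0.09319  (c) BW = 1.31e+04 Hz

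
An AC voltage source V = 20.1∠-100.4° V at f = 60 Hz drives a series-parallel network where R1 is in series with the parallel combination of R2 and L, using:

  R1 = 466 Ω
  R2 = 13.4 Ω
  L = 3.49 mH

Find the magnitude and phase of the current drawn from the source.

Step 1 — Angular frequency: ω = 2π·f = 2π·60 = 377 rad/s.
Step 2 — Component impedances:
  R1: Z = R = 466 Ω
  R2: Z = R = 13.4 Ω
  L: Z = jωL = j·377·0.00349 = 0 + j1.316 Ω
Step 3 — Parallel branch: R2 || L = 1/(1/R2 + 1/L) = 0.128 + j1.303 Ω.
Step 4 — Series with R1: Z_total = R1 + (R2 || L) = 466.1 + j1.303 Ω = 466.1∠0.2° Ω.
Step 5 — Source phasor: V = 20.1∠-100.4° V = -3.628 - j19.77 V.
Step 6 — Ohm's law: I = V / Z_total = (-3.628 - j19.77) / (466.1 + j1.303) = -0.007903 - j0.04239 A.
Step 7 — Convert to polar: |I| = 0.04312 A, ∠I = -100.6°.

I = 0.04312∠-100.6° A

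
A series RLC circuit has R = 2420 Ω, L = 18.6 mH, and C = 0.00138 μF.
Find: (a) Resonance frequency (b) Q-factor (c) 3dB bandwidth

Step 1 — Resonance condition Im(Z)=0 gives ω₀ = 1/√(LC).
Step 2 — ω₀ = 1/√(0.0186·1.38e-09) = 1.974e+05 rad/s.
Step 3 — f₀ = ω₀/(2π) = 3.141e+04 Hz.
Step 4 — Series Q: Q = ω₀L/R = 1.974e+05·0.0186/2420 = 1.517.
Step 5 — 3dB bandwidth: Δω = ω₀/Q = 1.301e+05 rad/s; BW = Δω/(2π) = 2.071e+04 Hz.

(a) f₀ = 3.141e+04 Hz  (b) Q = 1.517  (c) BW = 2.071e+04 Hz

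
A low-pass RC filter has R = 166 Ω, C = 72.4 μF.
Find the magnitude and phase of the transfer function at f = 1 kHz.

Step 1 — Angular frequency: ω = 2π·1000 = 6283 rad/s.
Step 2 — Transfer function: H(jω) = 1/(1 + jωRC).
Step 3 — Denominator: 1 + jωRC = 1 + j·6283·166·7.24e-05 = 1 + j75.51.
Step 4 — H = 0.0001753 - j0.01324.
Step 5 — Magnitude: |H| = 0.01324 (-37.6 dB); phase: φ = -89.2°.

|H| = 0.01324 (-37.6 dB), φ = -89.2°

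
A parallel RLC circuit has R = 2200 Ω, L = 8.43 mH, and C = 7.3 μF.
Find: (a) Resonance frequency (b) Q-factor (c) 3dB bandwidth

Step 1 — Resonance: ω₀ = 1/√(LC) = 1/√(0.00843·7.3e-06) = 4031 rad/s.
Step 2 — f₀ = ω₀/(2π) = 641.6 Hz.
Step 3 — Parallel Q: Q = R/(ω₀L) = 2200/(4031·0.00843) = 64.74.
Step 4 — Bandwidth: Δω = ω₀/Q = 62.27 rad/s; BW = Δω/(2π) = 9.91 Hz.

(a) f₀ = 641.6 Hz  (b) Q = 64.74  (c) BW = 9.91 Hz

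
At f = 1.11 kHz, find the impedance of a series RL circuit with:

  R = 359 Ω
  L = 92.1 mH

Step 1 — Angular frequency: ω = 2π·f = 2π·1110 = 6974 rad/s.
Step 2 — Component impedances:
  R: Z = R = 359 Ω
  L: Z = jωL = j·6974·0.0921 = 0 + j642.3 Ω
Step 3 — Series combination: Z_total = R + L = 359 + j642.3 Ω = 735.9∠60.8° Ω.

Z = 359 + j642.3 Ω = 735.9∠60.8° Ω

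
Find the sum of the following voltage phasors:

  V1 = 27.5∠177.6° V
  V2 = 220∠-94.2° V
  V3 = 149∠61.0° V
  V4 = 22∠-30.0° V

Step 1 — Convert each phasor to rectangular form:
  V1 = 27.5·(cos(177.6°) + j·sin(177.6°)) = -27.48 + j1.152 V
  V2 = 220·(cos(-94.2°) + j·sin(-94.2°)) = -16.11 - j219.4 V
  V3 = 149·(cos(61.0°) + j·sin(61.0°)) = 72.24 + j130.3 V
  V4 = 22·(cos(-30.0°) + j·sin(-30.0°)) = 19.05 - j11 V
Step 2 — Sum components: V_total = 47.7 - j98.94 V.
Step 3 — Convert to polar: |V_total| = 109.8 V, ∠V_total = -64.3°.

V_total = 109.8∠-64.3° V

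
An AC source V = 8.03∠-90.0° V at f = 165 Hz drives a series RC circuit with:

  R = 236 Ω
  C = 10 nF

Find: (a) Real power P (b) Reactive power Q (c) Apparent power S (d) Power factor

Step 1 — Angular frequency: ω = 2π·f = 2π·165 = 1037 rad/s.
Step 2 — Component impedances:
  R: Z = R = 236 Ω
  C: Z = 1/(jωC) = -j/(ω·C) = 0 - j9.646e+04 Ω
Step 3 — Series combination: Z_total = R + C = 236 - j9.646e+04 Ω = 9.646e+04∠-89.9° Ω.
Step 4 — Source phasor: V = 8.03∠-90.0° V = 0 - j8.03 V.
Step 5 — Current: I = V / Z = 8.325e-05 - j2.037e-07 A = 8.325e-05∠-0.1° A.
Step 6 — Complex power: S = V·I* = 1.636e-06 - j0.0006685 VA.
Step 7 — Real power: P = Re(S) = 1.636e-06 W.
Step 8 — Reactive power: Q = Im(S) = -0.0006685 VAR.
Step 9 — Apparent power: |S| = 0.0006685 VA.
Step 10 — Power factor: PF = P/|S| = 0.002447 (leading).

(a) P = 1.636e-06 W  (b) Q = -0.0006685 VAR  (c) S = 0.0006685 VA  (d) PF = 0.002447 (leading)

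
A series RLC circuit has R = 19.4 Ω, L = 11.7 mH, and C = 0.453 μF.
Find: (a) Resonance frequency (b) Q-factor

Step 1 — Resonance condition Im(Z)=0 gives ω₀ = 1/√(LC).
Step 2 — ω₀ = 1/√(0.0117·4.53e-07) = 1.374e+04 rad/s.
Step 3 — f₀ = ω₀/(2π) = 2186 Hz.
Step 4 — Series Q: Q = ω₀L/R = 1.374e+04·0.0117/19.4 = 8.284.

(a) f₀ = 2186 Hz  (b) Q = 8.284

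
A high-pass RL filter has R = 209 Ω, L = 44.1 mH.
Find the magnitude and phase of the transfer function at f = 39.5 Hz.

Step 1 — Angular frequency: ω = 2π·39.5 = 248.2 rad/s.
Step 2 — Transfer function: H(jω) = jωL/(R + jωL).
Step 3 — Numerator jωL = j·10.94; denominator R + jωL = 209 + j10.94.
Step 4 — H = 0.002735 + j0.05223.
Step 5 — Magnitude: |H| = 0.0523 (-25.6 dB); phase: φ = 87.0°.

|H| = 0.0523 (-25.6 dB), φ = 87.0°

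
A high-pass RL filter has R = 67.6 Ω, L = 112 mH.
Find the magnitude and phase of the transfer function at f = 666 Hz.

Step 1 — Angular frequency: ω = 2π·666 = 4185 rad/s.
Step 2 — Transfer function: H(jω) = jωL/(R + jωL).
Step 3 — Numerator jωL = j·468.7; denominator R + jωL = 67.6 + j468.7.
Step 4 — H = 0.9796 + j0.1413.
Step 5 — Magnitude: |H| = 0.9898 (-0.1 dB); phase: φ = 8.2°.

|H| = 0.9898 (-0.1 dB), φ = 8.2°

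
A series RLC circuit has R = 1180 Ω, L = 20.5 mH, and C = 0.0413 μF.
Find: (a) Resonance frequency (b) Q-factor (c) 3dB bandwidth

Step 1 — Resonance condition Im(Z)=0 gives ω₀ = 1/√(LC).
Step 2 — ω₀ = 1/√(0.0205·4.13e-08) = 3.437e+04 rad/s.
Step 3 — f₀ = ω₀/(2π) = 5470 Hz.
Step 4 — Series Q: Q = ω₀L/R = 3.437e+04·0.0205/1180 = 0.5971.
Step 5 — 3dB bandwidth: Δω = ω₀/Q = 5.756e+04 rad/s; BW = Δω/(2π) = 9161 Hz.

(a) f₀ = 5470 Hz  (b) Q = 0.5971  (c) BW = 9161 Hz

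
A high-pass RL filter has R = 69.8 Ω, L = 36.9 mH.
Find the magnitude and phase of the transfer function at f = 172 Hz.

Step 1 — Angular frequency: ω = 2π·172 = 1081 rad/s.
Step 2 — Transfer function: H(jω) = jωL/(R + jωL).
Step 3 — Numerator jωL = j·39.88; denominator R + jωL = 69.8 + j39.88.
Step 4 — H = 0.2461 + j0.4307.
Step 5 — Magnitude: |H| = 0.4961 (-6.1 dB); phase: φ = 60.3°.

|H| = 0.4961 (-6.1 dB), φ = 60.3°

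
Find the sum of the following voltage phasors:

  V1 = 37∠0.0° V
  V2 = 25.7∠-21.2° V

Step 1 — Convert each phasor to rectangular form:
  V1 = 37·(cos(0.0°) + j·sin(0.0°)) = 37 V
  V2 = 25.7·(cos(-21.2°) + j·sin(-21.2°)) = 23.96 - j9.294 V
Step 2 — Sum components: V_total = 60.96 - j9.294 V.
Step 3 — Convert to polar: |V_total| = 61.67 V, ∠V_total = -8.7°.

V_total = 61.67∠-8.7° V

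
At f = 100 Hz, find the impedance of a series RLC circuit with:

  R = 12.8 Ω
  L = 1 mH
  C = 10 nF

Step 1 — Angular frequency: ω = 2π·f = 2π·100 = 628.3 rad/s.
Step 2 — Component impedances:
  R: Z = R = 12.8 Ω
  L: Z = jωL = j·628.3·0.001 = 0 + j0.6283 Ω
  C: Z = 1/(jωC) = -j/(ω·C) = 0 - j1.592e+05 Ω
Step 3 — Series combination: Z_total = R + L + C = 12.8 - j1.592e+05 Ω = 1.592e+05∠-90.0° Ω.

Z = 12.8 - j1.592e+05 Ω = 1.592e+05∠-90.0° Ω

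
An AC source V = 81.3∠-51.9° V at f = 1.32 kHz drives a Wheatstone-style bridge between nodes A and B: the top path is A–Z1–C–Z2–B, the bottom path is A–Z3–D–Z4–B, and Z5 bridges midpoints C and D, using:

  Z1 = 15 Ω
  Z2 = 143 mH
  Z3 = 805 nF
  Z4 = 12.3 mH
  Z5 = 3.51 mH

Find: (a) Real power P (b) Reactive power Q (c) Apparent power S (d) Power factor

Step 1 — Angular frequency: ω = 2π·f = 2π·1320 = 8294 rad/s.
Step 2 — Component impedances:
  Z1: Z = R = 15 Ω
  Z2: Z = jωL = j·8294·0.143 = 0 + j1186 Ω
  Z3: Z = 1/(jωC) = -j/(ω·C) = 0 - j149.8 Ω
  Z4: Z = jωL = j·8294·0.0123 = 0 + j102 Ω
  Z5: Z = jωL = j·8294·0.00351 = 0 + j29.11 Ω
Step 3 — Bridge requires nodal analysis (the Z5 bridge couples midpoints C and D, so the two paths cannot be reduced to a simple series/parallel combination). Setting node B to ground and injecting 1 A at node A, the 3-node admittance system at A, C, D solves to V_A = Z_AB = 21.85 + j121 Ω = 123∠79.8° Ω.
Step 4 — Source phasor: V = 81.3∠-51.9° V = 50.17 - j63.98 V.
Step 5 — Current: I = V / Z = -0.4395 - j0.4938 A = 0.661∠-131.7° A.
Step 6 — Complex power: S = V·I* = 9.547 + j52.89 VA.
Step 7 — Real power: P = Re(S) = 9.547 W.
Step 8 — Reactive power: Q = Im(S) = 52.89 VAR.
Step 9 — Apparent power: |S| = 53.74 VA.
Step 10 — Power factor: PF = P/|S| = 0.1776 (lagging).

(a) P = 9.547 W  (b) Q = 52.89 VAR  (c) S = 53.74 VA  (d) PF = 0.1776 (lagging)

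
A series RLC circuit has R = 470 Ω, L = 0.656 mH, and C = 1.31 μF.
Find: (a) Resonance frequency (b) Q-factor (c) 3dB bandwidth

Step 1 — Resonance condition Im(Z)=0 gives ω₀ = 1/√(LC).
Step 2 — ω₀ = 1/√(0.000656·1.31e-06) = 3.411e+04 rad/s.
Step 3 — f₀ = ω₀/(2π) = 5429 Hz.
Step 4 — Series Q: Q = ω₀L/R = 3.411e+04·0.000656/470 = 0.04761.
Step 5 — 3dB bandwidth: Δω = ω₀/Q = 7.165e+05 rad/s; BW = Δω/(2π) = 1.14e+05 Hz.

(a) f₀ = 5429 Hz  (b) Q = 0.04761  (c) BW = 1.14e+05 Hz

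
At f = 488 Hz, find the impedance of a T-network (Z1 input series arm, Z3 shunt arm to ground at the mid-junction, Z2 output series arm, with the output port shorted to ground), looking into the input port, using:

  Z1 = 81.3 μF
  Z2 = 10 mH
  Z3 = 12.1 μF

Step 1 — Angular frequency: ω = 2π·f = 2π·488 = 3066 rad/s.
Step 2 — Component impedances:
  Z1: Z = 1/(jωC) = -j/(ω·C) = 0 - j4.012 Ω
  Z2: Z = jωL = j·3066·0.01 = 0 + j30.66 Ω
  Z3: Z = 1/(jωC) = -j/(ω·C) = 0 - j26.95 Ω
Step 3 — With the output port shorted to ground, the output series arm Z2 runs from the junction to ground; the shunt arm Z3 also runs from the junction to ground. They appear in parallel: Z3 || Z2 = 0 - j222.9 Ω.
Step 4 — Series with input arm Z1: Z_in = Z1 + (Z3 || Z2) = 0 - j226.9 Ω = 226.9∠-90.0° Ω.

Z = 0 - j226.9 Ω = 226.9∠-90.0° Ω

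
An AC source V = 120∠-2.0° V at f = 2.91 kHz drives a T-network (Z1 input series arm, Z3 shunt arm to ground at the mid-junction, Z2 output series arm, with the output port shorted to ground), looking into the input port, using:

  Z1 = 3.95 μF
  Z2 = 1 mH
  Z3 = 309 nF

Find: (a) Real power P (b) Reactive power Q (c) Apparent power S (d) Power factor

Step 1 — Angular frequency: ω = 2π·f = 2π·2910 = 1.828e+04 rad/s.
Step 2 — Component impedances:
  Z1: Z = 1/(jωC) = -j/(ω·C) = 0 - j13.85 Ω
  Z2: Z = jωL = j·1.828e+04·0.001 = 0 + j18.28 Ω
  Z3: Z = 1/(jωC) = -j/(ω·C) = 0 - j177 Ω
Step 3 — With the output port shorted to ground, the output series arm Z2 runs from the junction to ground; the shunt arm Z3 also runs from the junction to ground. They appear in parallel: Z3 || Z2 = 0 + j20.39 Ω.
Step 4 — Series with input arm Z1: Z_in = Z1 + (Z3 || Z2) = 0 + j6.544 Ω = 6.544∠90.0° Ω.
Step 5 — Source phasor: V = 120∠-2.0° V = 119.9 - j4.188 V.
Step 6 — Current: I = V / Z = -0.6399 - j18.33 A = 18.34∠-92.0° A.
Step 7 — Complex power: S = V·I* = 0 + j2200 VA.
Step 8 — Real power: P = Re(S) = 0 W.
Step 9 — Reactive power: Q = Im(S) = 2200 VAR.
Step 10 — Apparent power: |S| = 2200 VA.
Step 11 — Power factor: PF = P/|S| = 0 (lagging).

(a) P = 0 W  (b) Q = 2200 VAR  (c) S = 2200 VA  (d) PF = 0 (lagging)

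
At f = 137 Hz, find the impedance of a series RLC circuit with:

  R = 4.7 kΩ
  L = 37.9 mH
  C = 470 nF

Step 1 — Angular frequency: ω = 2π·f = 2π·137 = 860.8 rad/s.
Step 2 — Component impedances:
  R: Z = R = 4700 Ω
  L: Z = jωL = j·860.8·0.0379 = 0 + j32.62 Ω
  C: Z = 1/(jωC) = -j/(ω·C) = 0 - j2472 Ω
Step 3 — Series combination: Z_total = R + L + C = 4700 - j2439 Ω = 5295∠-27.4° Ω.

Z = 4700 - j2439 Ω = 5295∠-27.4° Ω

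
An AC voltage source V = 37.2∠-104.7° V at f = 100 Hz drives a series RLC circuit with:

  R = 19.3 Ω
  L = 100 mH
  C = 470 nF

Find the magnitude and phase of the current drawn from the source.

Step 1 — Angular frequency: ω = 2π·f = 2π·100 = 628.3 rad/s.
Step 2 — Component impedances:
  R: Z = R = 19.3 Ω
  L: Z = jωL = j·628.3·0.1 = 0 + j62.83 Ω
  C: Z = 1/(jωC) = -j/(ω·C) = 0 - j3386 Ω
Step 3 — Series combination: Z_total = R + L + C = 19.3 - j3323 Ω = 3323∠-89.7° Ω.
Step 4 — Source phasor: V = 37.2∠-104.7° V = -9.44 - j35.98 V.
Step 5 — Ohm's law: I = V / Z_total = (-9.44 - j35.98) / (19.3 - j3323) = 0.01081 - j0.002903 A.
Step 6 — Convert to polar: |I| = 0.01119 A, ∠I = -15.0°.

I = 0.01119∠-15.0° A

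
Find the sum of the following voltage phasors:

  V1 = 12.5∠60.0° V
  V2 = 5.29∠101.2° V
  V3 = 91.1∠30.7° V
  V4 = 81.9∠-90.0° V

Step 1 — Convert each phasor to rectangular form:
  V1 = 12.5·(cos(60.0°) + j·sin(60.0°)) = 6.25 + j10.83 V
  V2 = 5.29·(cos(101.2°) + j·sin(101.2°)) = -1.027 + j5.189 V
  V3 = 91.1·(cos(30.7°) + j·sin(30.7°)) = 78.33 + j46.51 V
  V4 = 81.9·(cos(-90.0°) + j·sin(-90.0°)) = 0 - j81.9 V
Step 2 — Sum components: V_total = 83.56 - j19.37 V.
Step 3 — Convert to polar: |V_total| = 85.77 V, ∠V_total = -13.1°.

V_total = 85.77∠-13.1° V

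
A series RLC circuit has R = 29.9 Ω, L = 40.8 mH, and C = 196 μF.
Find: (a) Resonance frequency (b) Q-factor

Step 1 — Resonance condition Im(Z)=0 gives ω₀ = 1/√(LC).
Step 2 — ω₀ = 1/√(0.0408·0.000196) = 353.6 rad/s.
Step 3 — f₀ = ω₀/(2π) = 56.28 Hz.
Step 4 — Series Q: Q = ω₀L/R = 353.6·0.0408/29.9 = 0.4825.

(a) f₀ = 56.28 Hz  (b) Q = 0.4825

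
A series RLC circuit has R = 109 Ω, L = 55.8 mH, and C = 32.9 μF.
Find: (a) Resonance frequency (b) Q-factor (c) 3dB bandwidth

Step 1 — Resonance: ω₀ = 1/√(LC) = 1/√(0.0558·3.29e-05) = 738 rad/s.
Step 2 — f₀ = ω₀/(2π) = 117.5 Hz.
Step 3 — Series Q: Q = ω₀L/R = 738·0.0558/109 = 0.3778.
Step 4 — Bandwidth: Δω = ω₀/Q = 1953 rad/s; BW = Δω/(2π) = 310.9 Hz.

(a) f₀ = 117.5 Hz  (b) Q = 0.3778  (c) BW = 310.9 Hz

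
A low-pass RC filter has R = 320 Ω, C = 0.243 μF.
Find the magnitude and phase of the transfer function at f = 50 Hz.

Step 1 — Angular frequency: ω = 2π·50 = 314.2 rad/s.
Step 2 — Transfer function: H(jω) = 1/(1 + jωRC).
Step 3 — Denominator: 1 + jωRC = 1 + j·314.2·320·2.43e-07 = 1 + j0.02443.
Step 4 — H = 0.9994 - j0.02441.
Step 5 — Magnitude: |H| = 0.9997 (-0.0 dB); phase: φ = -1.4°.

|H| = 0.9997 (-0.0 dB), φ = -1.4°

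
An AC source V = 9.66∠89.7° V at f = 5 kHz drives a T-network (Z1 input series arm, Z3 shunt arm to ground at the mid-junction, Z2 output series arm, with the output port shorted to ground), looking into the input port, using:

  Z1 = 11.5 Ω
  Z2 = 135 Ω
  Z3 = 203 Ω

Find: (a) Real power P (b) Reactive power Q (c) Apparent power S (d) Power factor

Step 1 — Angular frequency: ω = 2π·f = 2π·5000 = 3.142e+04 rad/s.
Step 2 — Component impedances:
  Z1: Z = R = 11.5 Ω
  Z2: Z = R = 135 Ω
  Z3: Z = R = 203 Ω
Step 3 — With the output port shorted to ground, the output series arm Z2 runs from the junction to ground; the shunt arm Z3 also runs from the junction to ground. They appear in parallel: Z3 || Z2 = 81.08 Ω.
Step 4 — Series with input arm Z1: Z_in = Z1 + (Z3 || Z2) = 92.58 Ω = 92.58∠0.0° Ω.
Step 5 — Source phasor: V = 9.66∠89.7° V = 0.05058 + j9.66 V.
Step 6 — Current: I = V / Z = 0.0005463 + j0.1043 A = 0.1043∠89.7° A.
Step 7 — Complex power: S = V·I* = 1.008 VA.
Step 8 — Real power: P = Re(S) = 1.008 W.
Step 9 — Reactive power: Q = Im(S) = 0 VAR.
Step 10 — Apparent power: |S| = 1.008 VA.
Step 11 — Power factor: PF = P/|S| = 1 (unity).

(a) P = 1.008 W  (b) Q = 0 VAR  (c) S = 1.008 VA  (d) PF = 1 (unity)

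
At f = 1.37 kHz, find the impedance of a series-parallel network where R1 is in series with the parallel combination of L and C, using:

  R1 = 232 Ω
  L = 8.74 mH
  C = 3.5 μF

Step 1 — Angular frequency: ω = 2π·f = 2π·1370 = 8608 rad/s.
Step 2 — Component impedances:
  R1: Z = R = 232 Ω
  L: Z = jωL = j·8608·0.00874 = 0 + j75.23 Ω
  C: Z = 1/(jωC) = -j/(ω·C) = 0 - j33.19 Ω
Step 3 — Parallel branch: L || C = 1/(1/L + 1/C) = 0 - j59.4 Ω.
Step 4 — Series with R1: Z_total = R1 + (L || C) = 232 - j59.4 Ω = 239.5∠-14.4° Ω.

Z = 232 - j59.4 Ω = 239.5∠-14.4° Ω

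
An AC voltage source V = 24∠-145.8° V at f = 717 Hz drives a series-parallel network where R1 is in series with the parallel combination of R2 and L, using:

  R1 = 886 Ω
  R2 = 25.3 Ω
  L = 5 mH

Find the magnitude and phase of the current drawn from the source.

Step 1 — Angular frequency: ω = 2π·f = 2π·717 = 4505 rad/s.
Step 2 — Component impedances:
  R1: Z = R = 886 Ω
  R2: Z = R = 25.3 Ω
  L: Z = jωL = j·4505·0.005 = 0 + j22.53 Ω
Step 3 — Parallel branch: R2 || L = 1/(1/R2 + 1/L) = 11.19 + j12.57 Ω.
Step 4 — Series with R1: Z_total = R1 + (R2 || L) = 897.2 + j12.57 Ω = 897.3∠0.8° Ω.
Step 5 — Source phasor: V = 24∠-145.8° V = -19.85 - j13.49 V.
Step 6 — Ohm's law: I = V / Z_total = (-19.85 - j13.49) / (897.2 + j12.57) = -0.02233 - j0.01472 A.
Step 7 — Convert to polar: |I| = 0.02675 A, ∠I = -146.6°.

I = 0.02675∠-146.6° A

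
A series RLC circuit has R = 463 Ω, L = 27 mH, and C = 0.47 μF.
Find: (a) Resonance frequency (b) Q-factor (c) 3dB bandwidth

Step 1 — Resonance: ω₀ = 1/√(LC) = 1/√(0.027·4.7e-07) = 8877 rad/s.
Step 2 — f₀ = ω₀/(2π) = 1413 Hz.
Step 3 — Series Q: Q = ω₀L/R = 8877·0.027/463 = 0.5177.
Step 4 — Bandwidth: Δω = ω₀/Q = 1.715e+04 rad/s; BW = Δω/(2π) = 2729 Hz.

(a) f₀ = 1413 Hz  (b) Q = 0.5177  (c) BW = 2729 Hz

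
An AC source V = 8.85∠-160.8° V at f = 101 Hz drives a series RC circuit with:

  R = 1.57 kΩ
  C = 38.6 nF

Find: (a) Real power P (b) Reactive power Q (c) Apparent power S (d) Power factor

Step 1 — Angular frequency: ω = 2π·f = 2π·101 = 634.6 rad/s.
Step 2 — Component impedances:
  R: Z = R = 1570 Ω
  C: Z = 1/(jωC) = -j/(ω·C) = 0 - j4.082e+04 Ω
Step 3 — Series combination: Z_total = R + C = 1570 - j4.082e+04 Ω = 4.085e+04∠-87.8° Ω.
Step 4 — Source phasor: V = 8.85∠-160.8° V = -8.358 - j2.91 V.
Step 5 — Current: I = V / Z = 6.333e-05 - j0.0002072 A = 0.0002166∠-73.0° A.
Step 6 — Complex power: S = V·I* = 7.368e-05 - j0.001916 VA.
Step 7 — Real power: P = Re(S) = 7.368e-05 W.
Step 8 — Reactive power: Q = Im(S) = -0.001916 VAR.
Step 9 — Apparent power: |S| = 0.001917 VA.
Step 10 — Power factor: PF = P/|S| = 0.03843 (leading).

(a) P = 7.368e-05 W  (b) Q = -0.001916 VAR  (c) S = 0.001917 VA  (d) PF = 0.03843 (leading)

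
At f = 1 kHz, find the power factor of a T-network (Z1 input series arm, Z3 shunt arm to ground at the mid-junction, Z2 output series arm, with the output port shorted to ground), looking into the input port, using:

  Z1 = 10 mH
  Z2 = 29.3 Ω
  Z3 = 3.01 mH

Step 1 — Angular frequency: ω = 2π·f = 2π·1000 = 6283 rad/s.
Step 2 — Component impedances:
  Z1: Z = jωL = j·6283·0.01 = 0 + j62.83 Ω
  Z2: Z = R = 29.3 Ω
  Z3: Z = jωL = j·6283·0.00301 = 0 + j18.91 Ω
Step 3 — With the output port shorted to ground, the output series arm Z2 runs from the junction to ground; the shunt arm Z3 also runs from the junction to ground. They appear in parallel: Z3 || Z2 = 8.617 + j13.35 Ω.
Step 4 — Series with input arm Z1: Z_in = Z1 + (Z3 || Z2) = 8.617 + j76.18 Ω = 76.67∠83.5° Ω.
Step 5 — Power factor: PF = cos(φ) = Re(Z)/|Z| = 8.617/76.67 = 0.1124.
Step 6 — Type: Im(Z) = 76.18 ⇒ lagging (phase φ = 83.5°).

PF = 0.1124 (lagging, φ = 83.5°)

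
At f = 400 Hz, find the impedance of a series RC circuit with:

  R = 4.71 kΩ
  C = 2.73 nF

Step 1 — Angular frequency: ω = 2π·f = 2π·400 = 2513 rad/s.
Step 2 — Component impedances:
  R: Z = R = 4710 Ω
  C: Z = 1/(jωC) = -j/(ω·C) = 0 - j1.457e+05 Ω
Step 3 — Series combination: Z_total = R + C = 4710 - j1.457e+05 Ω = 1.458e+05∠-88.1° Ω.

Z = 4710 - j1.457e+05 Ω = 1.458e+05∠-88.1° Ω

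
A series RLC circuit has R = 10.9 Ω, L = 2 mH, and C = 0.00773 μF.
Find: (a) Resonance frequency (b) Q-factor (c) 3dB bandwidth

Step 1 — Resonance condition Im(Z)=0 gives ω₀ = 1/√(LC).
Step 2 — ω₀ = 1/√(0.002·7.73e-09) = 2.543e+05 rad/s.
Step 3 — f₀ = ω₀/(2π) = 4.048e+04 Hz.
Step 4 — Series Q: Q = ω₀L/R = 2.543e+05·0.002/10.9 = 46.67.
Step 5 — 3dB bandwidth: Δω = ω₀/Q = 5450 rad/s; BW = Δω/(2π) = 867.4 Hz.

(a) f₀ = 4.048e+04 Hz  (b) Q = 46.67  (c) BW = 867.4 Hz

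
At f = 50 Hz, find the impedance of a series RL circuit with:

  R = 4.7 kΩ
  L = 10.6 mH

Step 1 — Angular frequency: ω = 2π·f = 2π·50 = 314.2 rad/s.
Step 2 — Component impedances:
  R: Z = R = 4700 Ω
  L: Z = jωL = j·314.2·0.0106 = 0 + j3.33 Ω
Step 3 — Series combination: Z_total = R + L = 4700 + j3.33 Ω = 4700∠0.0° Ω.

Z = 4700 + j3.33 Ω = 4700∠0.0° Ω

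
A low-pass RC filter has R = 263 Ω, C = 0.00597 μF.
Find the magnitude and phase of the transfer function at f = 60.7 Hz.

Step 1 — Angular frequency: ω = 2π·60.7 = 381.4 rad/s.
Step 2 — Transfer function: H(jω) = 1/(1 + jωRC).
Step 3 — Denominator: 1 + jωRC = 1 + j·381.4·263·5.97e-09 = 1 + j0.0005988.
Step 4 — H = 1 - j0.0005988.
Step 5 — Magnitude: |H| = 1 (-0.0 dB); phase: φ = -0.0°.

|H| = 1 (-0.0 dB), φ = -0.0°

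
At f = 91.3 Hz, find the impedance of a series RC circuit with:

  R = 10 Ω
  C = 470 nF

Step 1 — Angular frequency: ω = 2π·f = 2π·91.3 = 573.7 rad/s.
Step 2 — Component impedances:
  R: Z = R = 10 Ω
  C: Z = 1/(jωC) = -j/(ω·C) = 0 - j3709 Ω
Step 3 — Series combination: Z_total = R + C = 10 - j3709 Ω = 3709∠-89.8° Ω.

Z = 10 - j3709 Ω = 3709∠-89.8° Ω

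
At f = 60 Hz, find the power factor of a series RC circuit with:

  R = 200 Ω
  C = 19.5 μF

Step 1 — Angular frequency: ω = 2π·f = 2π·60 = 377 rad/s.
Step 2 — Component impedances:
  R: Z = R = 200 Ω
  C: Z = 1/(jωC) = -j/(ω·C) = 0 - j136 Ω
Step 3 — Series combination: Z_total = R + C = 200 - j136 Ω = 241.9∠-34.2° Ω.
Step 4 — Power factor: PF = cos(φ) = Re(Z)/|Z| = 200/241.88 = 0.8269.
Step 5 — Type: Im(Z) = -136 ⇒ leading (phase φ = -34.2°).

PF = 0.8269 (leading, φ = -34.2°)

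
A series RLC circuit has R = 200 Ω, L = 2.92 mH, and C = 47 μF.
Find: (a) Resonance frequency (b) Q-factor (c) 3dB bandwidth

Step 1 — Resonance: ω₀ = 1/√(LC) = 1/√(0.00292·4.7e-05) = 2699 rad/s.
Step 2 — f₀ = ω₀/(2π) = 429.6 Hz.
Step 3 — Series Q: Q = ω₀L/R = 2699·0.00292/200 = 0.03941.
Step 4 — Bandwidth: Δω = ω₀/Q = 6.849e+04 rad/s; BW = Δω/(2π) = 1.09e+04 Hz.

(a) f₀ = 429.6 Hz  (b) Q = 0.03941  (c) BW = 1.09e+04 Hz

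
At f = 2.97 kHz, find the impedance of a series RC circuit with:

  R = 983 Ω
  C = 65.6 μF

Step 1 — Angular frequency: ω = 2π·f = 2π·2970 = 1.866e+04 rad/s.
Step 2 — Component impedances:
  R: Z = R = 983 Ω
  C: Z = 1/(jωC) = -j/(ω·C) = 0 - j0.8169 Ω
Step 3 — Series combination: Z_total = R + C = 983 - j0.8169 Ω = 983∠-0.0° Ω.

Z = 983 - j0.8169 Ω = 983∠-0.0° Ω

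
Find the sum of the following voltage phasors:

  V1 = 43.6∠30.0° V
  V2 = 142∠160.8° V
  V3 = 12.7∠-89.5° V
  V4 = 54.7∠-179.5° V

Step 1 — Convert each phasor to rectangular form:
  V1 = 43.6·(cos(30.0°) + j·sin(30.0°)) = 37.76 + j21.8 V
  V2 = 142·(cos(160.8°) + j·sin(160.8°)) = -134.1 + j46.7 V
  V3 = 12.7·(cos(-89.5°) + j·sin(-89.5°)) = 0.1108 - j12.7 V
  V4 = 54.7·(cos(-179.5°) + j·sin(-179.5°)) = -54.7 - j0.4773 V
Step 2 — Sum components: V_total = -150.9 + j55.32 V.
Step 3 — Convert to polar: |V_total| = 160.7 V, ∠V_total = 159.9°.

V_total = 160.7∠159.9° V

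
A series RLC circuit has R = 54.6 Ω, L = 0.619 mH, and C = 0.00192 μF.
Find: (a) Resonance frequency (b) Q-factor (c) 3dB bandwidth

Step 1 — Resonance condition Im(Z)=0 gives ω₀ = 1/√(LC).
Step 2 — ω₀ = 1/√(0.000619·1.92e-09) = 9.173e+05 rad/s.
Step 3 — f₀ = ω₀/(2π) = 1.46e+05 Hz.
Step 4 — Series Q: Q = ω₀L/R = 9.173e+05·0.000619/54.6 = 10.4.
Step 5 — 3dB bandwidth: Δω = ω₀/Q = 8.821e+04 rad/s; BW = Δω/(2π) = 1.404e+04 Hz.

(a) f₀ = 1.46e+05 Hz  (b) Q = 10.4  (c) BW = 1.404e+04 Hz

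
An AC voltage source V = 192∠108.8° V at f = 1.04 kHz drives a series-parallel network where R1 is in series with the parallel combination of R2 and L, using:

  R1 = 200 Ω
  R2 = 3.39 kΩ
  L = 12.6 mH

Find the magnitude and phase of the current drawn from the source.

Step 1 — Angular frequency: ω = 2π·f = 2π·1040 = 6535 rad/s.
Step 2 — Component impedances:
  R1: Z = R = 200 Ω
  R2: Z = R = 3390 Ω
  L: Z = jωL = j·6535·0.0126 = 0 + j82.33 Ω
Step 3 — Parallel branch: R2 || L = 1/(1/R2 + 1/L) = 1.999 + j82.29 Ω.
Step 4 — Series with R1: Z_total = R1 + (R2 || L) = 202 + j82.29 Ω = 218.1∠22.2° Ω.
Step 5 — Source phasor: V = 192∠108.8° V = -61.88 + j181.8 V.
Step 6 — Ohm's law: I = V / Z_total = (-61.88 + j181.8) / (202 + j82.29) = 0.05165 + j0.8788 A.
Step 7 — Convert to polar: |I| = 0.8803 A, ∠I = 86.6°.

I = 0.8803∠86.6° A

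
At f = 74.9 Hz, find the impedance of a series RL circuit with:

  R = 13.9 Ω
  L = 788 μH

Step 1 — Angular frequency: ω = 2π·f = 2π·74.9 = 470.6 rad/s.
Step 2 — Component impedances:
  R: Z = R = 13.9 Ω
  L: Z = jωL = j·470.6·0.000788 = 0 + j0.3708 Ω
Step 3 — Series combination: Z_total = R + L = 13.9 + j0.3708 Ω = 13.9∠1.5° Ω.

Z = 13.9 + j0.3708 Ω = 13.9∠1.5° Ω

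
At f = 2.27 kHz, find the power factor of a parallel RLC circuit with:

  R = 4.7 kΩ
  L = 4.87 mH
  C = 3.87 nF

Step 1 — Angular frequency: ω = 2π·f = 2π·2270 = 1.426e+04 rad/s.
Step 2 — Component impedances:
  R: Z = R = 4700 Ω
  L: Z = jωL = j·1.426e+04·0.00487 = 0 + j69.46 Ω
  C: Z = 1/(jωC) = -j/(ω·C) = 0 - j1.812e+04 Ω
Step 3 — Parallel combination: 1/Z_total = 1/R + 1/L + 1/C; Z_total = 1.034 + j69.71 Ω = 69.72∠89.2° Ω.
Step 4 — Power factor: PF = cos(φ) = Re(Z)/|Z| = 1.034/69.72 = 0.01483.
Step 5 — Type: Im(Z) = 69.71 ⇒ lagging (phase φ = 89.2°).

PF = 0.01483 (lagging, φ = 89.2°)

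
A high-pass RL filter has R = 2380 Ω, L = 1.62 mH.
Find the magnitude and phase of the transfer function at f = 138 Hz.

Step 1 — Angular frequency: ω = 2π·138 = 867.1 rad/s.
Step 2 — Transfer function: H(jω) = jωL/(R + jωL).
Step 3 — Numerator jωL = j·1.405; denominator R + jωL = 2380 + j1.405.
Step 4 — H = 3.483e-07 + j0.0005902.
Step 5 — Magnitude: |H| = 0.0005902 (-64.6 dB); phase: φ = 90.0°.

|H| = 0.0005902 (-64.6 dB), φ = 90.0°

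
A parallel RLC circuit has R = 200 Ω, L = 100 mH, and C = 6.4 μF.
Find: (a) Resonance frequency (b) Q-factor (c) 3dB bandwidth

Step 1 — Resonance: ω₀ = 1/√(LC) = 1/√(0.1·6.4e-06) = 1250 rad/s.
Step 2 — f₀ = ω₀/(2π) = 198.9 Hz.
Step 3 — Parallel Q: Q = R/(ω₀L) = 200/(1250·0.1) = 1.6.
Step 4 — Bandwidth: Δω = ω₀/Q = 781.2 rad/s; BW = Δω/(2π) = 124.3 Hz.

(a) f₀ = 198.9 Hz  (b) Q = 1.6  (c) BW = 124.3 Hz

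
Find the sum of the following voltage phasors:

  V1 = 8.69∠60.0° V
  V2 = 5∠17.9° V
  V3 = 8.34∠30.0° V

Step 1 — Convert each phasor to rectangular form:
  V1 = 8.69·(cos(60.0°) + j·sin(60.0°)) = 4.345 + j7.526 V
  V2 = 5·(cos(17.9°) + j·sin(17.9°)) = 4.758 + j1.537 V
  V3 = 8.34·(cos(30.0°) + j·sin(30.0°)) = 7.223 + j4.17 V
Step 2 — Sum components: V_total = 16.33 + j13.23 V.
Step 3 — Convert to polar: |V_total| = 21.01 V, ∠V_total = 39.0°.

V_total = 21.01∠39.0° V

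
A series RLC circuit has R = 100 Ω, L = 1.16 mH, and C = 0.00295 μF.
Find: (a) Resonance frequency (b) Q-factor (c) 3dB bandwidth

Step 1 — Resonance condition Im(Z)=0 gives ω₀ = 1/√(LC).
Step 2 — ω₀ = 1/√(0.00116·2.95e-09) = 5.406e+05 rad/s.
Step 3 — f₀ = ω₀/(2π) = 8.604e+04 Hz.
Step 4 — Series Q: Q = ω₀L/R = 5.406e+05·0.00116/100 = 6.271.
Step 5 — 3dB bandwidth: Δω = ω₀/Q = 8.621e+04 rad/s; BW = Δω/(2π) = 1.372e+04 Hz.

(a) f₀ = 8.604e+04 Hz  (b) Q = 6.271  (c) BW = 1.372e+04 Hz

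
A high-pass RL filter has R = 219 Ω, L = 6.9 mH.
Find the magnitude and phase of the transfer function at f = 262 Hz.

Step 1 — Angular frequency: ω = 2π·262 = 1646 rad/s.
Step 2 — Transfer function: H(jω) = jωL/(R + jωL).
Step 3 — Numerator jωL = j·11.36; denominator R + jωL = 219 + j11.36.
Step 4 — H = 0.002683 + j0.05173.
Step 5 — Magnitude: |H| = 0.0518 (-25.7 dB); phase: φ = 87.0°.

|H| = 0.0518 (-25.7 dB), φ = 87.0°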